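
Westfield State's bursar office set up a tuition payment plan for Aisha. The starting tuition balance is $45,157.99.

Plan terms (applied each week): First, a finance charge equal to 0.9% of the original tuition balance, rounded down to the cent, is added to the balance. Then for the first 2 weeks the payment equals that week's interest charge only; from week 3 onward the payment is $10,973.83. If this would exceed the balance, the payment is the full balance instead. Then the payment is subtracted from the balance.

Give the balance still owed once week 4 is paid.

$24,023.17

Week 1: opening $45,157.99; interest $406.42 → $45,564.41; payment $406.42; balance $45,157.99
Week 2: opening $45,157.99; interest $406.42 → $45,564.41; payment $406.42; balance $45,157.99
Week 3: opening $45,157.99; interest $406.42 → $45,564.41; payment $10,973.83; balance $34,590.58
Week 4: opening $34,590.58; interest $406.42 → $34,997.00; payment $10,973.83; balance $24,023.17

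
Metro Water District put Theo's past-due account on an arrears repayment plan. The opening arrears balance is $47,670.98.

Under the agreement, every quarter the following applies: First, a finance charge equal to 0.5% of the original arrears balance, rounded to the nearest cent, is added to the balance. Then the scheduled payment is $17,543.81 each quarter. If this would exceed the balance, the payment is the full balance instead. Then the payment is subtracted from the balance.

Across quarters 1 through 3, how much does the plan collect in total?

$48,386.03

Quarter 1: opening $47,670.98; interest $238.35 → $47,909.33; payment $17,543.81; balance $30,365.52
Quarter 2: opening $30,365.52; interest $238.35 → $30,603.87; payment $17,543.81; balance $13,060.06
Quarter 3: opening $13,060.06; interest $238.35 → $13,298.41; payment $13,298.41; balance $0.00
Total paid: $48,386.03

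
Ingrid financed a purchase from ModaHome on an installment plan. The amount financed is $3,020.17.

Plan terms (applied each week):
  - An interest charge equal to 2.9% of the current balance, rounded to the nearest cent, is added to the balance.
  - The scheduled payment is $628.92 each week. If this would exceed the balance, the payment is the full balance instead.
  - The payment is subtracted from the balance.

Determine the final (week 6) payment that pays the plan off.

Week 1: $3,020.17 +$87.58 interest = $3,107.75; pay $628.92 → $2,478.83
Week 2: $2,478.83 +$71.89 interest = $2,550.72; pay $628.92 → $1,921.80
Week 3: $1,921.80 +$55.73 interest = $1,977.53; pay $628.92 → $1,348.61
Week 4: $1,348.61 +$39.11 interest = $1,387.72; pay $628.92 → $758.80
Week 5: $758.80 +$22.01 interest = $780.81; pay $628.92 → $151.89
Week 6: $151.89 +$4.40 interest = $156.29; pay $156.29 → $0.00

$156.29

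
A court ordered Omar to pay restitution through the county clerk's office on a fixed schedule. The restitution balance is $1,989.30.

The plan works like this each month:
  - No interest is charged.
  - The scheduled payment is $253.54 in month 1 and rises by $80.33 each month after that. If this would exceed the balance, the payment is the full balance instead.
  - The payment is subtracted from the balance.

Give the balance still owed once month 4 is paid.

$493.16

# | Opening | Payment | End bal
1 | $1,989.30 | $253.54 | $1,735.76
2 | $1,735.76 | $333.87 | $1,401.89
3 | $1,401.89 | $414.20 | $987.69
4 | $987.69 | $494.53 | $493.16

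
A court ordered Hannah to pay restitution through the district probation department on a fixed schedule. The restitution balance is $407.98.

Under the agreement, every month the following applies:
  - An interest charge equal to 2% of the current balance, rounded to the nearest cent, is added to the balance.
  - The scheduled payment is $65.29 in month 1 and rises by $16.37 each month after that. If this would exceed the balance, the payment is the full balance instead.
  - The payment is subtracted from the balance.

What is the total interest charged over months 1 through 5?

$25.83

Month 1: opening $407.98; interest $8.16 → $416.14; payment $65.29; balance $350.85
Month 2: opening $350.85; interest $7.02 → $357.87; payment $81.66; balance $276.21
Month 3: opening $276.21; interest $5.52 → $281.73; payment $98.03; balance $183.70
Month 4: opening $183.70; interest $3.67 → $187.37; payment $114.40; balance $72.97
Month 5: opening $72.97; interest $1.46 → $74.43; payment $74.43; balance $0.00
Total interest: $8.16 + $7.02 + $5.52 + $3.67 + $1.46 = $25.83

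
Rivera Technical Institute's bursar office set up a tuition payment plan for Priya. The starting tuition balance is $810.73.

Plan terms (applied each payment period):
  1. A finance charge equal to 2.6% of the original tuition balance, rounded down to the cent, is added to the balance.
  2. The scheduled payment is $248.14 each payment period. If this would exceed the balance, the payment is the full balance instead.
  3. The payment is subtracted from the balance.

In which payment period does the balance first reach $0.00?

Payment period 1: $810.73 +$21.07 interest = $831.80; pay $248.14 → $583.66
Payment period 2: $583.66 +$21.07 interest = $604.73; pay $248.14 → $356.59
Payment period 3: $356.59 +$21.07 interest = $377.66; pay $248.14 → $129.52
Payment period 4: $129.52 +$21.07 interest = $150.59; pay $150.59 → $0.00
Balance reaches $0.00 in payment period 4.

4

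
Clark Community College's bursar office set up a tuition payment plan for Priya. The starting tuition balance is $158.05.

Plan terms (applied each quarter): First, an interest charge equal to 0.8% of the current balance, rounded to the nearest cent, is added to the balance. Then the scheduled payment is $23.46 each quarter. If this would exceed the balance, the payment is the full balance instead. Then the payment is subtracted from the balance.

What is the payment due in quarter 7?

# | Opening | Interest | Payment | End bal
1 | $158.05 | $1.26 | $23.46 | $135.85
2 | $135.85 | $1.09 | $23.46 | $113.48
3 | $113.48 | $0.91 | $23.46 | $90.93
4 | $90.93 | $0.73 | $23.46 | $68.20
5 | $68.20 | $0.55 | $23.46 | $45.29
6 | $45.29 | $0.36 | $23.46 | $22.19
7 | $22.19 | $0.18 | $22.37 | $0.00

$22.37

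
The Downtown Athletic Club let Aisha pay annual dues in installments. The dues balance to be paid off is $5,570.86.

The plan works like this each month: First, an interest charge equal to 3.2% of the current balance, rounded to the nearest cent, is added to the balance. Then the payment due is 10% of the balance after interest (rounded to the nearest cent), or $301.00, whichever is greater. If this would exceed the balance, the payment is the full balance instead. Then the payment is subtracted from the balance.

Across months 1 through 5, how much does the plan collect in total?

Month 1: $5,570.86 +$178.27 interest = $5,749.13; pay $574.91 → $5,174.22
Month 2: $5,174.22 +$165.58 interest = $5,339.80; pay $533.98 → $4,805.82
Month 3: $4,805.82 +$153.79 interest = $4,959.61; pay $495.96 → $4,463.65
Month 4: $4,463.65 +$142.84 interest = $4,606.49; pay $460.65 → $4,145.84
Month 5: $4,145.84 +$132.67 interest = $4,278.51; pay $427.85 → $3,850.66
Total paid: $2,493.35

$2,493.35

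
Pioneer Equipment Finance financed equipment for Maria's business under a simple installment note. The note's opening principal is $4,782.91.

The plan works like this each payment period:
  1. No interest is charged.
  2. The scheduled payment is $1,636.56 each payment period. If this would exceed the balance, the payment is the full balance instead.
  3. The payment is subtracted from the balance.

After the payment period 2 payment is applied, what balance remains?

$1,509.79

# | Opening | Payment | End bal
1 | $4,782.91 | $1,636.56 | $3,146.35
2 | $3,146.35 | $1,636.56 | $1,509.79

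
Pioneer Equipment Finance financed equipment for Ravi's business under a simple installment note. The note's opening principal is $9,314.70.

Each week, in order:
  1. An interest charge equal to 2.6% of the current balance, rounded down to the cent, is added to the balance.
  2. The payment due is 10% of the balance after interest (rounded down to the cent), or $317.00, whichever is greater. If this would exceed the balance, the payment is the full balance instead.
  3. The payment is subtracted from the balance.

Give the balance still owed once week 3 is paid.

$7,333.97

Week 1: $9,314.70 +$242.18 interest = $9,556.88; pay $955.68 → $8,601.20
Week 2: $8,601.20 +$223.63 interest = $8,824.83; pay $882.48 → $7,942.35
Week 3: $7,942.35 +$206.50 interest = $8,148.85; pay $814.88 → $7,333.97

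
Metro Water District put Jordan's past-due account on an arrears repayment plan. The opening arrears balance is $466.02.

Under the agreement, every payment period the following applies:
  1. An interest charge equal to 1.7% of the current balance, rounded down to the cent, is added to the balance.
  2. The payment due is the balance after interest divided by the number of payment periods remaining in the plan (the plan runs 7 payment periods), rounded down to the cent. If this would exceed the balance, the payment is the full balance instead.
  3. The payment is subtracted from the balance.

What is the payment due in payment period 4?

# | Opening | Interest | Payment | End bal
1 | $466.02 | $7.92 | $67.70 | $406.24
2 | $406.24 | $6.90 | $68.85 | $344.29
3 | $344.29 | $5.85 | $70.02 | $280.12
4 | $280.12 | $4.76 | $71.22 | $213.66

$71.22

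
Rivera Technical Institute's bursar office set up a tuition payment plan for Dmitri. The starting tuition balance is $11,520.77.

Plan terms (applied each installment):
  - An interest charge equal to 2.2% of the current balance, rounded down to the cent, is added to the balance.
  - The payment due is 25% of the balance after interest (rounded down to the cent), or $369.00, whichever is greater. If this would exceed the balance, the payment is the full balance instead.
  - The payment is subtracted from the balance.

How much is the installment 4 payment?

$1,325.59

Installment 1: opening $11,520.77; interest $253.45 → $11,774.22; payment $2,943.55; balance $8,830.67
Installment 2: opening $8,830.67; interest $194.27 → $9,024.94; payment $2,256.23; balance $6,768.71
Installment 3: opening $6,768.71; interest $148.91 → $6,917.62; payment $1,729.40; balance $5,188.22
Installment 4: opening $5,188.22; interest $114.14 → $5,302.36; payment $1,325.59; balance $3,976.77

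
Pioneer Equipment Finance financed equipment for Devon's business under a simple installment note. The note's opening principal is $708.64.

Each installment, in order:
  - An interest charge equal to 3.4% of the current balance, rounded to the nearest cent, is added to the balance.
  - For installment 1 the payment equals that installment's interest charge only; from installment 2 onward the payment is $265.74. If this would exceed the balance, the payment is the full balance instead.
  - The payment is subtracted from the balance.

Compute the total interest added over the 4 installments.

# | Opening | Interest | Payment | End bal
1 | $708.64 | $24.09 | $24.09 | $708.64
2 | $708.64 | $24.09 | $265.74 | $466.99
3 | $466.99 | $15.88 | $265.74 | $217.13
4 | $217.13 | $7.38 | $224.51 | $0.00
Total interest: $24.09 + $24.09 + $15.88 + $7.38 = $71.44

$71.44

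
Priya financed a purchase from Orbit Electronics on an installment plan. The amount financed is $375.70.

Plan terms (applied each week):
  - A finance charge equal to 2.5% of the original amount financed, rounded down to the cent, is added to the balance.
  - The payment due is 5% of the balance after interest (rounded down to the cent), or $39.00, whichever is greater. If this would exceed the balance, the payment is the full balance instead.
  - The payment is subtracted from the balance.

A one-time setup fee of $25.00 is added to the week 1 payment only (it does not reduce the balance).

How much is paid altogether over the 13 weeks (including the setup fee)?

# | Opening | Interest | Payment | Fee | End bal
1 | $375.70 | $9.39 | $39.00 | $25.00 | $346.09
2 | $346.09 | $9.39 | $39.00 | — | $316.48
3 | $316.48 | $9.39 | $39.00 | — | $286.87
4 | $286.87 | $9.39 | $39.00 | — | $257.26
5 | $257.26 | $9.39 | $39.00 | — | $227.65
6 | $227.65 | $9.39 | $39.00 | — | $198.04
7 | $198.04 | $9.39 | $39.00 | — | $168.43
8 | $168.43 | $9.39 | $39.00 | — | $138.82
9 | $138.82 | $9.39 | $39.00 | — | $109.21
10 | $109.21 | $9.39 | $39.00 | — | $79.60
11 | $79.60 | $9.39 | $39.00 | — | $49.99
12 | $49.99 | $9.39 | $39.00 | — | $20.38
13 | $20.38 | $9.39 | $29.77 | — | $0.00
Total paid: $522.77

$522.77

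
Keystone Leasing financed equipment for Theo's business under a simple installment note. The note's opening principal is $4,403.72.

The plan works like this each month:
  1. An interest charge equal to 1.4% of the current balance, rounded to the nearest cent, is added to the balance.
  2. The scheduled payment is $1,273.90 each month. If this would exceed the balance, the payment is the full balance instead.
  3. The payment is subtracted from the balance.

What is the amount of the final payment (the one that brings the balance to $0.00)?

Month 1: $4,403.72 +$61.65 interest = $4,465.37; pay $1,273.90 → $3,191.47
Month 2: $3,191.47 +$44.68 interest = $3,236.15; pay $1,273.90 → $1,962.25
Month 3: $1,962.25 +$27.47 interest = $1,989.72; pay $1,273.90 → $715.82
Month 4: $715.82 +$10.02 interest = $725.84; pay $725.84 → $0.00

$725.84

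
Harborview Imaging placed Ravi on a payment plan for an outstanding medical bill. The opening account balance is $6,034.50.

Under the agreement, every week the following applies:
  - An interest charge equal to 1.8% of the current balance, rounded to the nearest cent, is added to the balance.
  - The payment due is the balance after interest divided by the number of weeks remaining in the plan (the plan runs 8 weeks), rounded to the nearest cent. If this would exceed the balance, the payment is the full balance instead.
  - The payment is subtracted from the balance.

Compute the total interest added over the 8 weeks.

$509.87

Week 1: opening $6,034.50; interest $108.62 → $6,143.12; payment $767.89; balance $5,375.23
Week 2: opening $5,375.23; interest $96.75 → $5,471.98; payment $781.71; balance $4,690.27
Week 3: opening $4,690.27; interest $84.42 → $4,774.69; payment $795.78; balance $3,978.91
Week 4: opening $3,978.91; interest $71.62 → $4,050.53; payment $810.11; balance $3,240.42
Week 5: opening $3,240.42; interest $58.33 → $3,298.75; payment $824.69; balance $2,474.06
Week 6: opening $2,474.06; interest $44.53 → $2,518.59; payment $839.53; balance $1,679.06
Week 7: opening $1,679.06; interest $30.22 → $1,709.28; payment $854.64; balance $854.64
Week 8: opening $854.64; interest $15.38 → $870.02; payment $870.02; balance $0.00
Total interest: $108.62 + $96.75 + $84.42 + $71.62 + $58.33 + $44.53 + $30.22 + $15.38 = $509.87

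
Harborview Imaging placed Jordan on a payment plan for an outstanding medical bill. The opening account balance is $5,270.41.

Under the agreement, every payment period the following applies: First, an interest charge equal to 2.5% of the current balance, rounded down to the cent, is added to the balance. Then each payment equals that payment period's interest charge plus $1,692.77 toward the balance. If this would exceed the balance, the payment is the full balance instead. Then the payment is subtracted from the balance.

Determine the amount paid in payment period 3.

$1,739.89

Payment period 1: $5,270.41 +$131.76 interest = $5,402.17; pay $1,824.53 → $3,577.64
Payment period 2: $3,577.64 +$89.44 interest = $3,667.08; pay $1,782.21 → $1,884.87
Payment period 3: $1,884.87 +$47.12 interest = $1,931.99; pay $1,739.89 → $192.10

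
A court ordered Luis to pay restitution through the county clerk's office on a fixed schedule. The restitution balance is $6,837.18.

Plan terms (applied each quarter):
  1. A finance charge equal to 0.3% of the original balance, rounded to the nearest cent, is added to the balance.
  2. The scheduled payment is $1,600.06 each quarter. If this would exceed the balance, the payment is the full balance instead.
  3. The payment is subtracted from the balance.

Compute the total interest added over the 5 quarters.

$102.55

Quarter 1: opening $6,837.18; interest $20.51 → $6,857.69; payment $1,600.06; balance $5,257.63
Quarter 2: opening $5,257.63; interest $20.51 → $5,278.14; payment $1,600.06; balance $3,678.08
Quarter 3: opening $3,678.08; interest $20.51 → $3,698.59; payment $1,600.06; balance $2,098.53
Quarter 4: opening $2,098.53; interest $20.51 → $2,119.04; payment $1,600.06; balance $518.98
Quarter 5: opening $518.98; interest $20.51 → $539.49; payment $539.49; balance $0.00
Total interest: $20.51 + $20.51 + $20.51 + $20.51 + $20.51 = $102.55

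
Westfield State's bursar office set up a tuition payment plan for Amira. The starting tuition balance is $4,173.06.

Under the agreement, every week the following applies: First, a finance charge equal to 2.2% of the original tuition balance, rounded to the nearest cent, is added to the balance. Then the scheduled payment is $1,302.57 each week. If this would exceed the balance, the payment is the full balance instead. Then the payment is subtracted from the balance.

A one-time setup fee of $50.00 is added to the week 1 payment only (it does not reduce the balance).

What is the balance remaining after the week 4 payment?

Week 1: $4,173.06 +$91.81 interest = $4,264.87; pay $1,302.57 (+ $50.00 fee) → $2,962.30
Week 2: $2,962.30 +$91.81 interest = $3,054.11; pay $1,302.57 → $1,751.54
Week 3: $1,751.54 +$91.81 interest = $1,843.35; pay $1,302.57 → $540.78
Week 4: $540.78 +$91.81 interest = $632.59; pay $632.59 → $0.00

$0.00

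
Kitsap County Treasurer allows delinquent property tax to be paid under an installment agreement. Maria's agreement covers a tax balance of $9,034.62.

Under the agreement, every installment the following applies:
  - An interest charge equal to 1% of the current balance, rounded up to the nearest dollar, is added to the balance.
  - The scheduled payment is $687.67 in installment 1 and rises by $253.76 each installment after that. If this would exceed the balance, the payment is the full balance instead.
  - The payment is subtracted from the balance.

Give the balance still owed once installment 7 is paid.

Installment 1: $9,034.62 +$91.00 interest = $9,125.62; pay $687.67 → $8,437.95
Installment 2: $8,437.95 +$85.00 interest = $8,522.95; pay $941.43 → $7,581.52
Installment 3: $7,581.52 +$76.00 interest = $7,657.52; pay $1,195.19 → $6,462.33
Installment 4: $6,462.33 +$65.00 interest = $6,527.33; pay $1,448.95 → $5,078.38
Installment 5: $5,078.38 +$51.00 interest = $5,129.38; pay $1,702.71 → $3,426.67
Installment 6: $3,426.67 +$35.00 interest = $3,461.67; pay $1,956.47 → $1,505.20
Installment 7: $1,505.20 +$16.00 interest = $1,521.20; pay $1,521.20 → $0.00

$0.00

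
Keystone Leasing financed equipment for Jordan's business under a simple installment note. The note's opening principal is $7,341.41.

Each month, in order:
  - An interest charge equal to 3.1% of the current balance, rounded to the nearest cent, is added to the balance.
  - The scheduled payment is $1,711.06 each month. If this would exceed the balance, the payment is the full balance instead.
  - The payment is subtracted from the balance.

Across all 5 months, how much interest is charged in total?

$663.56

# | Opening | Interest | Payment | End bal
1 | $7,341.41 | $227.58 | $1,711.06 | $5,857.93
2 | $5,857.93 | $181.60 | $1,711.06 | $4,328.47
3 | $4,328.47 | $134.18 | $1,711.06 | $2,751.59
4 | $2,751.59 | $85.30 | $1,711.06 | $1,125.83
5 | $1,125.83 | $34.90 | $1,160.73 | $0.00
Total interest: $227.58 + $181.60 + $134.18 + $85.30 + $34.90 = $663.56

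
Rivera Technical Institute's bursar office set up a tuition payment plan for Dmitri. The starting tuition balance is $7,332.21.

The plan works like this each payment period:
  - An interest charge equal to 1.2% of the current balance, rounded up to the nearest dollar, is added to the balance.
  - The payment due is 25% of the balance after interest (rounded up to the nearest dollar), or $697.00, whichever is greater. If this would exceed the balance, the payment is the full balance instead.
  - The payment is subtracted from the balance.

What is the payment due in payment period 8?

Payment period 1: $7,332.21 +$88.00 interest = $7,420.21; pay $1,856.00 → $5,564.21
Payment period 2: $5,564.21 +$67.00 interest = $5,631.21; pay $1,408.00 → $4,223.21
Payment period 3: $4,223.21 +$51.00 interest = $4,274.21; pay $1,069.00 → $3,205.21
Payment period 4: $3,205.21 +$39.00 interest = $3,244.21; pay $812.00 → $2,432.21
Payment period 5: $2,432.21 +$30.00 interest = $2,462.21; pay $697.00 → $1,765.21
Payment period 6: $1,765.21 +$22.00 interest = $1,787.21; pay $697.00 → $1,090.21
Payment period 7: $1,090.21 +$14.00 interest = $1,104.21; pay $697.00 → $407.21
Payment period 8: $407.21 +$5.00 interest = $412.21; pay $412.21 → $0.00

$412.21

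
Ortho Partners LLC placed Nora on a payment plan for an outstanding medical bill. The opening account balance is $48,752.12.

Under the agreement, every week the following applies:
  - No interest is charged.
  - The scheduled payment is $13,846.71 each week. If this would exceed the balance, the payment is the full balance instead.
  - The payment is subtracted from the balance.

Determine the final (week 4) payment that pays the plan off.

# | Opening | Payment | End bal
1 | $48,752.12 | $13,846.71 | $34,905.41
2 | $34,905.41 | $13,846.71 | $21,058.70
3 | $21,058.70 | $13,846.71 | $7,211.99
4 | $7,211.99 | $7,211.99 | $0.00

$7,211.99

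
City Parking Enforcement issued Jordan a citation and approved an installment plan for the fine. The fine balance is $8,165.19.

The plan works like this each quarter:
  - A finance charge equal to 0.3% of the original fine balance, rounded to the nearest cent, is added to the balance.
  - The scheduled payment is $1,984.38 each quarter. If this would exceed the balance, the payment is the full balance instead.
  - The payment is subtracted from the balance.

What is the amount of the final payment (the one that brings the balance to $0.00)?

Quarter 1: $8,165.19 +$24.50 interest = $8,189.69; pay $1,984.38 → $6,205.31
Quarter 2: $6,205.31 +$24.50 interest = $6,229.81; pay $1,984.38 → $4,245.43
Quarter 3: $4,245.43 +$24.50 interest = $4,269.93; pay $1,984.38 → $2,285.55
Quarter 4: $2,285.55 +$24.50 interest = $2,310.05; pay $1,984.38 → $325.67
Quarter 5: $325.67 +$24.50 interest = $350.17; pay $350.17 → $0.00

$350.17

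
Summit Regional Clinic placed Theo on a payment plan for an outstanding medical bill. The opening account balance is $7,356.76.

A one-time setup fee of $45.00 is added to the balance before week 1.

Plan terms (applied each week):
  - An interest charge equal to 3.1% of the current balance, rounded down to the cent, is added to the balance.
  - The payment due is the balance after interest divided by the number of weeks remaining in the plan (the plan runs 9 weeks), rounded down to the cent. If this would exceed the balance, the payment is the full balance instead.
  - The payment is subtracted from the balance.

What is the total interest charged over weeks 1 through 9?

$1,247.42

Week 1: opening $7,401.76; interest $229.45 → $7,631.21; payment $847.91; balance $6,783.30
Week 2: opening $6,783.30; interest $210.28 → $6,993.58; payment $874.19; balance $6,119.39
Week 3: opening $6,119.39; interest $189.70 → $6,309.09; payment $901.29; balance $5,407.80
Week 4: opening $5,407.80; interest $167.64 → $5,575.44; payment $929.24; balance $4,646.20
Week 5: opening $4,646.20; interest $144.03 → $4,790.23; payment $958.04; balance $3,832.19
Week 6: opening $3,832.19; interest $118.79 → $3,950.98; payment $987.74; balance $2,963.24
Week 7: opening $2,963.24; interest $91.86 → $3,055.10; payment $1,018.36; balance $2,036.74
Week 8: opening $2,036.74; interest $63.13 → $2,099.87; payment $1,049.93; balance $1,049.94
Week 9: opening $1,049.94; interest $32.54 → $1,082.48; payment $1,082.48; balance $0.00
Total interest: $229.45 + $210.28 + $189.70 + $167.64 + $144.03 + $118.79 + $91.86 + $63.13 + $32.54 = $1,247.42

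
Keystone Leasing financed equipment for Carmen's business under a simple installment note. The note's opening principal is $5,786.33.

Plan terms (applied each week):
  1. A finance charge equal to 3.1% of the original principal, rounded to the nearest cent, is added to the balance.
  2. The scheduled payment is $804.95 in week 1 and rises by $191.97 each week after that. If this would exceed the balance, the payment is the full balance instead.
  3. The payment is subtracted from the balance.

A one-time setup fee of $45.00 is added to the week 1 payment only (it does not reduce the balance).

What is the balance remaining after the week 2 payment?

$4,343.22

Week 1: $5,786.33 +$179.38 interest = $5,965.71; pay $804.95 (+ $45.00 fee) → $5,160.76
Week 2: $5,160.76 +$179.38 interest = $5,340.14; pay $996.92 → $4,343.22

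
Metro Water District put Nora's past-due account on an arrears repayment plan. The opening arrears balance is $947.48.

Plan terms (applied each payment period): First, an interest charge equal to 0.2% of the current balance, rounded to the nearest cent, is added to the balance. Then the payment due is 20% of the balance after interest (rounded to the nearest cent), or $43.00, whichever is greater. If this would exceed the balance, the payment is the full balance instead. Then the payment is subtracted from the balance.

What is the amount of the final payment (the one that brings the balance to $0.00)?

Payment period 1: opening $947.48; interest $1.89 → $949.37; payment $189.87; balance $759.50
Payment period 2: opening $759.50; interest $1.52 → $761.02; payment $152.20; balance $608.82
Payment period 3: opening $608.82; interest $1.22 → $610.04; payment $122.01; balance $488.03
Payment period 4: opening $488.03; interest $0.98 → $489.01; payment $97.80; balance $391.21
Payment period 5: opening $391.21; interest $0.78 → $391.99; payment $78.40; balance $313.59
Payment period 6: opening $313.59; interest $0.63 → $314.22; payment $62.84; balance $251.38
Payment period 7: opening $251.38; interest $0.50 → $251.88; payment $50.38; balance $201.50
Payment period 8: opening $201.50; interest $0.40 → $201.90; payment $43.00; balance $158.90
Payment period 9: opening $158.90; interest $0.32 → $159.22; payment $43.00; balance $116.22
Payment period 10: opening $116.22; interest $0.23 → $116.45; payment $43.00; balance $73.45
Payment period 11: opening $73.45; interest $0.15 → $73.60; payment $43.00; balance $30.60
Payment period 12: opening $30.60; interest $0.06 → $30.66; payment $30.66; balance $0.00

$30.66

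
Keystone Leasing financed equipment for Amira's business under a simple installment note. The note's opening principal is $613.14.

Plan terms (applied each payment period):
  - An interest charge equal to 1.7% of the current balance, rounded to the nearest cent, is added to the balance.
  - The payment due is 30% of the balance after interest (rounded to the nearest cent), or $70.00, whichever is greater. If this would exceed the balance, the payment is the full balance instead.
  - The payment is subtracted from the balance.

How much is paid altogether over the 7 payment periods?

$644.46

Payment period 1: opening $613.14; interest $10.42 → $623.56; payment $187.07; balance $436.49
Payment period 2: opening $436.49; interest $7.42 → $443.91; payment $133.17; balance $310.74
Payment period 3: opening $310.74; interest $5.28 → $316.02; payment $94.81; balance $221.21
Payment period 4: opening $221.21; interest $3.76 → $224.97; payment $70.00; balance $154.97
Payment period 5: opening $154.97; interest $2.63 → $157.60; payment $70.00; balance $87.60
Payment period 6: opening $87.60; interest $1.49 → $89.09; payment $70.00; balance $19.09
Payment period 7: opening $19.09; interest $0.32 → $19.41; payment $19.41; balance $0.00
Total paid: $644.46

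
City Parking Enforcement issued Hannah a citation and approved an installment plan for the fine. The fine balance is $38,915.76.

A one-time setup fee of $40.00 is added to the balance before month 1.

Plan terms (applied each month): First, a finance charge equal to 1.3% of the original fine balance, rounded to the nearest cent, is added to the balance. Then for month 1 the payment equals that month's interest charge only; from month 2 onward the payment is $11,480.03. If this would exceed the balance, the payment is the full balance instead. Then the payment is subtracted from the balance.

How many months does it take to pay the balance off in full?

5

# | Opening | Interest | Payment | End bal
1 | $38,955.76 | $505.90 | $505.90 | $38,955.76
2 | $38,955.76 | $505.90 | $11,480.03 | $27,981.63
3 | $27,981.63 | $505.90 | $11,480.03 | $17,007.50
4 | $17,007.50 | $505.90 | $11,480.03 | $6,033.37
5 | $6,033.37 | $505.90 | $6,539.27 | $0.00
Balance reaches $0.00 in month 5.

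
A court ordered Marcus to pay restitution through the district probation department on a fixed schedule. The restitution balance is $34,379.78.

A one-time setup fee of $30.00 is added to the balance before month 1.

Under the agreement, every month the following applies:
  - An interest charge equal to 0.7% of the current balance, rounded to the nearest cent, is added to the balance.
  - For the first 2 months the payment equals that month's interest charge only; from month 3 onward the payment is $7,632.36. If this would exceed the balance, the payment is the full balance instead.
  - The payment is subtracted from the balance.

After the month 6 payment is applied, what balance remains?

$4,531.93

Month 1: $34,409.78 +$240.87 interest = $34,650.65; pay $240.87 → $34,409.78
Month 2: $34,409.78 +$240.87 interest = $34,650.65; pay $240.87 → $34,409.78
Month 3: $34,409.78 +$240.87 interest = $34,650.65; pay $7,632.36 → $27,018.29
Month 4: $27,018.29 +$189.13 interest = $27,207.42; pay $7,632.36 → $19,575.06
Month 5: $19,575.06 +$137.03 interest = $19,712.09; pay $7,632.36 → $12,079.73
Month 6: $12,079.73 +$84.56 interest = $12,164.29; pay $7,632.36 → $4,531.93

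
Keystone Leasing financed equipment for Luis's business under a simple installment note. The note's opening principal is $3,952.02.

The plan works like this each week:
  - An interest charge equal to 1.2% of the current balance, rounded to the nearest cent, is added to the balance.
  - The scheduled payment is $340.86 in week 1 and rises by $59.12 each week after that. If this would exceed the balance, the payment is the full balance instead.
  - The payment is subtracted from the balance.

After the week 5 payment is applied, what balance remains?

$1,850.86

# | Opening | Interest | Payment | End bal
1 | $3,952.02 | $47.42 | $340.86 | $3,658.58
2 | $3,658.58 | $43.90 | $399.98 | $3,302.50
3 | $3,302.50 | $39.63 | $459.10 | $2,883.03
4 | $2,883.03 | $34.60 | $518.22 | $2,399.41
5 | $2,399.41 | $28.79 | $577.34 | $1,850.86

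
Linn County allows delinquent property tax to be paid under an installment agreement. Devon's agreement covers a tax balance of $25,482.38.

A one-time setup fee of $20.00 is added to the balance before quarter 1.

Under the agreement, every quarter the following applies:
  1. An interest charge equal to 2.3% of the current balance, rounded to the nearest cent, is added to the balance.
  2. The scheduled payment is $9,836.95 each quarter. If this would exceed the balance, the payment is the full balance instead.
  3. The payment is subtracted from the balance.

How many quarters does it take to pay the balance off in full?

# | Opening | Interest | Payment | End bal
1 | $25,502.38 | $586.55 | $9,836.95 | $16,251.98
2 | $16,251.98 | $373.80 | $9,836.95 | $6,788.83
3 | $6,788.83 | $156.14 | $6,944.97 | $0.00
Balance reaches $0.00 in quarter 3.

3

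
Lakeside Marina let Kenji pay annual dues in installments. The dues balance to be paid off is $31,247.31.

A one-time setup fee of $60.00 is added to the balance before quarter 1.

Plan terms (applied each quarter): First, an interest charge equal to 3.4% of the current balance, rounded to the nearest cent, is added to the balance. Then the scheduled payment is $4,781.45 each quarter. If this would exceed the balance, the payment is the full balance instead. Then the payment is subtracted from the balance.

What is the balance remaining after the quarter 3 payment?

$19,772.88

# | Opening | Interest | Payment | End bal
1 | $31,307.31 | $1,064.45 | $4,781.45 | $27,590.31
2 | $27,590.31 | $938.07 | $4,781.45 | $23,746.93
3 | $23,746.93 | $807.40 | $4,781.45 | $19,772.88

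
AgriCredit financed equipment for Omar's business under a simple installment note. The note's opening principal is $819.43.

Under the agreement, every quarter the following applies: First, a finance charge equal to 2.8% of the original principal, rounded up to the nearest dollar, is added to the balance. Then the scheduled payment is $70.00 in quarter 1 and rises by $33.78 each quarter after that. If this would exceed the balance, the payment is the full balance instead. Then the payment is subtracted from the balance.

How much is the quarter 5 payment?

# | Opening | Interest | Payment | End bal
1 | $819.43 | $23.00 | $70.00 | $772.43
2 | $772.43 | $23.00 | $103.78 | $691.65
3 | $691.65 | $23.00 | $137.56 | $577.09
4 | $577.09 | $23.00 | $171.34 | $428.75
5 | $428.75 | $23.00 | $205.12 | $246.63

$205.12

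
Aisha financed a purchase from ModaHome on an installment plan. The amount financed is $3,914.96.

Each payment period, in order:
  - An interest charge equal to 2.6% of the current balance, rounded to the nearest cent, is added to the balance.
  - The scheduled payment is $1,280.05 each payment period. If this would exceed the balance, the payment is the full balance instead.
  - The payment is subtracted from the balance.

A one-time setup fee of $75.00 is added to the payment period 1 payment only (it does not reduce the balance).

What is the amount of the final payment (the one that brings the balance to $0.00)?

Payment period 1: opening $3,914.96; interest $101.79 → $4,016.75; payment $1,280.05 (+ $75.00 fee); balance $2,736.70
Payment period 2: opening $2,736.70; interest $71.15 → $2,807.85; payment $1,280.05; balance $1,527.80
Payment period 3: opening $1,527.80; interest $39.72 → $1,567.52; payment $1,280.05; balance $287.47
Payment period 4: opening $287.47; interest $7.47 → $294.94; payment $294.94; balance $0.00

$294.94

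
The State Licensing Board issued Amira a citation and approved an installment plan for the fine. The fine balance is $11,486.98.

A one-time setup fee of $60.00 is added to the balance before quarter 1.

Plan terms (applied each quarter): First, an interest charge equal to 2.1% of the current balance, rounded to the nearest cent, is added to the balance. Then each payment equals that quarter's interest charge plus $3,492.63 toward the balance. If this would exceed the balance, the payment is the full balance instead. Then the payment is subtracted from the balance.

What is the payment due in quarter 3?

Quarter 1: opening $11,546.98; interest $242.49 → $11,789.47; payment $3,735.12; balance $8,054.35
Quarter 2: opening $8,054.35; interest $169.14 → $8,223.49; payment $3,661.77; balance $4,561.72
Quarter 3: opening $4,561.72; interest $95.80 → $4,657.52; payment $3,588.43; balance $1,069.09

$3,588.43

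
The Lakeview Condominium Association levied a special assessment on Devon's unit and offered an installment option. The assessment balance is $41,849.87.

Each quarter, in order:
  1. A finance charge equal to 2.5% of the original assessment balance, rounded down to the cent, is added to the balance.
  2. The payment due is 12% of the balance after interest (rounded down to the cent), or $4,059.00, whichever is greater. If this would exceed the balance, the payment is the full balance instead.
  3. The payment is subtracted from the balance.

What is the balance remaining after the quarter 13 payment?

$835.81

Quarter 1: opening $41,849.87; interest $1,046.24 → $42,896.11; payment $5,147.53; balance $37,748.58
Quarter 2: opening $37,748.58; interest $1,046.24 → $38,794.82; payment $4,655.37; balance $34,139.45
Quarter 3: opening $34,139.45; interest $1,046.24 → $35,185.69; payment $4,222.28; balance $30,963.41
Quarter 4: opening $30,963.41; interest $1,046.24 → $32,009.65; payment $4,059.00; balance $27,950.65
Quarter 5: opening $27,950.65; interest $1,046.24 → $28,996.89; payment $4,059.00; balance $24,937.89
Quarter 6: opening $24,937.89; interest $1,046.24 → $25,984.13; payment $4,059.00; balance $21,925.13
Quarter 7: opening $21,925.13; interest $1,046.24 → $22,971.37; payment $4,059.00; balance $18,912.37
Quarter 8: opening $18,912.37; interest $1,046.24 → $19,958.61; payment $4,059.00; balance $15,899.61
Quarter 9: opening $15,899.61; interest $1,046.24 → $16,945.85; payment $4,059.00; balance $12,886.85
Quarter 10: opening $12,886.85; interest $1,046.24 → $13,933.09; payment $4,059.00; balance $9,874.09
Quarter 11: opening $9,874.09; interest $1,046.24 → $10,920.33; payment $4,059.00; balance $6,861.33
Quarter 12: opening $6,861.33; interest $1,046.24 → $7,907.57; payment $4,059.00; balance $3,848.57
Quarter 13: opening $3,848.57; interest $1,046.24 → $4,894.81; payment $4,059.00; balance $835.81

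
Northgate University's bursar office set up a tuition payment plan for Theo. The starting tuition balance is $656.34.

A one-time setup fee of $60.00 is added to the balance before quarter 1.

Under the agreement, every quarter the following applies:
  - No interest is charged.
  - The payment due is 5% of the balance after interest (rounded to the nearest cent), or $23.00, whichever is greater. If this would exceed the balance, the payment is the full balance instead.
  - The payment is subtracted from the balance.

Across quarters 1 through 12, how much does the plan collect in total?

Quarter 1: $716.34 − $35.82 → $680.52
Quarter 2: $680.52 − $34.03 → $646.49
Quarter 3: $646.49 − $32.32 → $614.17
Quarter 4: $614.17 − $30.71 → $583.46
Quarter 5: $583.46 − $29.17 → $554.29
Quarter 6: $554.29 − $27.71 → $526.58
Quarter 7: $526.58 − $26.33 → $500.25
Quarter 8: $500.25 − $25.01 → $475.24
Quarter 9: $475.24 − $23.76 → $451.48
Quarter 10: $451.48 − $23.00 → $428.48
Quarter 11: $428.48 − $23.00 → $405.48
Quarter 12: $405.48 − $23.00 → $382.48
Total paid: $333.86

$333.86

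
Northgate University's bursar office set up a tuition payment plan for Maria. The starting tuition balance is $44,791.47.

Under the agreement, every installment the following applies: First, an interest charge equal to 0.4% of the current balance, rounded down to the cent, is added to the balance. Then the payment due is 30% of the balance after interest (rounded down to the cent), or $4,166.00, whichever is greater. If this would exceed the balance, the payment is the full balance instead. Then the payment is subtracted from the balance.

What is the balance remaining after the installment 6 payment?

$2,666.47

Installment 1: opening $44,791.47; interest $179.16 → $44,970.63; payment $13,491.18; balance $31,479.45
Installment 2: opening $31,479.45; interest $125.91 → $31,605.36; payment $9,481.60; balance $22,123.76
Installment 3: opening $22,123.76; interest $88.49 → $22,212.25; payment $6,663.67; balance $15,548.58
Installment 4: opening $15,548.58; interest $62.19 → $15,610.77; payment $4,683.23; balance $10,927.54
Installment 5: opening $10,927.54; interest $43.71 → $10,971.25; payment $4,166.00; balance $6,805.25
Installment 6: opening $6,805.25; interest $27.22 → $6,832.47; payment $4,166.00; balance $2,666.47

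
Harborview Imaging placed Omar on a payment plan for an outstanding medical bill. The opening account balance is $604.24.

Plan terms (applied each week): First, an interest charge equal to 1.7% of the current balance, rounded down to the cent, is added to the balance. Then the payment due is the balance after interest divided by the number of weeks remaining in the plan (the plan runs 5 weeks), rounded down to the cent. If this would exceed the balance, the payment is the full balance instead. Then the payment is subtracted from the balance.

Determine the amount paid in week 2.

# | Opening | Interest | Payment | End bal
1 | $604.24 | $10.27 | $122.90 | $491.61
2 | $491.61 | $8.35 | $124.99 | $374.97

$124.99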